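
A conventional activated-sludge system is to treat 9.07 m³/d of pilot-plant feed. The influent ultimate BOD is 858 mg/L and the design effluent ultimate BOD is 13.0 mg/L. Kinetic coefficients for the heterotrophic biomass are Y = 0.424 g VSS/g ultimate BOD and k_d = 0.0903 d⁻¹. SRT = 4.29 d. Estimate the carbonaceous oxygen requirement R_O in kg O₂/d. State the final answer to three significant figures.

R_O ≈ 4.34 kg O₂/d

Observed yield with endogenous decay: Y_obs = Y / (1 + k_d·θ_c) = 0.424 / (1 + 0.0903 × 4.29) = 0.424 / 1.387 = 0.3056 g VSS/g ultimate BOD.
Q·(S₀ − S) = 9.07 × (858 − 13.0) × 10⁻³ = 7.664 kg/d removed.
Net sludge production P_X = 0.3056 × 7.664 = 2.342 kg VSS/d.
Carbonaceous O₂ demand = substrate oxidised − cell-mass equivalent = 7.664 − 1.42 × 2.342 = 4.338 kg O₂/d.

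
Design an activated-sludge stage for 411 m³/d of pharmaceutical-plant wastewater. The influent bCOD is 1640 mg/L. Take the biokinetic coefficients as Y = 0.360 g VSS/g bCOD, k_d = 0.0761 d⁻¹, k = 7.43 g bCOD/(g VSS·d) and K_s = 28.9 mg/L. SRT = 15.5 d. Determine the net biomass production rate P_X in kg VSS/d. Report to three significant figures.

From the Monod/SRT balance for a CMAS, S = K_s·(1+k_d θ_c)/[θ_c·(Y k − k_d) − 1] = 28.9 × (1 + 0.0761 × 15.5) / [15.5 × (0.360 × 7.43 − 0.0761) − 1] = 62.99 / 39.28 = 1.604 mg/L.
Y_obs = Y / (1 + k_d θ_c) = 0.360 / (1 + 0.0761 × 15.5) = 0.360 / 2.180 = 0.1652.
Q·(S₀ − S) = 411 × (1640 − 1.60) × 10⁻³ = 673.4 kg/d removed.
Biomass produced: P_X = Y_obs·Q·ΔS = 0.1652 × 673.4 ≈ 111.2 kg VSS/d.

P_X ≈ 111 kg VSS/d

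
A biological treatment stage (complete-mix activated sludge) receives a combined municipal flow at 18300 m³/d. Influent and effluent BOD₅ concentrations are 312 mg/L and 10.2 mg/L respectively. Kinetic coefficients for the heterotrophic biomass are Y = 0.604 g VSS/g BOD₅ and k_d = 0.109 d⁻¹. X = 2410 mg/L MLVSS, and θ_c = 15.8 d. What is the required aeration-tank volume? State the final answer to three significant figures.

V ≈ 8030 m³

Rearranging the biomass balance for a CMAS with decay, V = Y·Q·ΔS·θ_c / [X·(1+k_d θ_c)] = 0.604 × 18300 × (312 − 10.2) × 15.8 / [2410 × (1 + 0.109 × 15.8)] = 5.27×10^7 / 6561 = 8034 m³.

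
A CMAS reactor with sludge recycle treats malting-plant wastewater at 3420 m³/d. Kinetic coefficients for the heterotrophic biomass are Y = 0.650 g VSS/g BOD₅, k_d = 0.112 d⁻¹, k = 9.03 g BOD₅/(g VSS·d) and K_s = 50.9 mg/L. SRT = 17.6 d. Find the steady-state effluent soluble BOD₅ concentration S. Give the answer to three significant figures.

For a completely mixed reactor with recycle the Lawrence–McCarty relation gives S = K_s·(1 + k_d·θ_c) / [θ_c·(Y·k − k_d) − 1] = 50.9 × (1 + 0.112 × 17.6) / [17.6 × (0.650 × 9.03 − 0.112) − 1] = 151.2 / 100.3 = 1.507 mg/L.

S ≈ 1.51 mg/L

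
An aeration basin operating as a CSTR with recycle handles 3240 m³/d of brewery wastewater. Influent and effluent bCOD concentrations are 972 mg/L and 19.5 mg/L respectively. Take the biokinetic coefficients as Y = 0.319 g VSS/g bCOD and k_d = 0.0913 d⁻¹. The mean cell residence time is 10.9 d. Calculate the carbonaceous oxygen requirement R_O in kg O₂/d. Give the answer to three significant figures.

R_O ≈ 2390 kg O₂/d

The observed yield is Y_obs = Y/(1 + k_d·θ_c) = 0.319 / (1 + 0.0913 × 10.9) = 0.319 / 1.995 = 0.1599 g VSS per g bCOD removed.
ΔS = 972 − 19.5 = 952.5 mg/L, so the substrate removal rate is 3240 × 952.5/1000 = 3086 kg bCOD/d.
Net sludge production P_X = 0.1599 × 3086 = 493.4 kg VSS/d.
R_O = Q·ΔS − 1.42 P_X = 3086 − 700.7 = 2385 kg O₂/d.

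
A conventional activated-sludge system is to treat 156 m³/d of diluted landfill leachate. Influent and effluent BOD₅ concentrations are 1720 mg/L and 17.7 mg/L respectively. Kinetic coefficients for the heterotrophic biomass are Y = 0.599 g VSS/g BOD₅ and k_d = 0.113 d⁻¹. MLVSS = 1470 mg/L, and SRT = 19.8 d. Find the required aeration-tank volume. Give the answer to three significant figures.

Rearranging the biomass balance for a CMAS with decay, V = Y·Q·ΔS·θ_c / [X·(1+k_d θ_c)] = 0.599 × 156 × (1720 − 17.7) × 19.8 / [1470 × (1 + 0.113 × 19.8)] = 3.15×10^6 / 4759 = 661.8 m³.

V ≈ 662 m³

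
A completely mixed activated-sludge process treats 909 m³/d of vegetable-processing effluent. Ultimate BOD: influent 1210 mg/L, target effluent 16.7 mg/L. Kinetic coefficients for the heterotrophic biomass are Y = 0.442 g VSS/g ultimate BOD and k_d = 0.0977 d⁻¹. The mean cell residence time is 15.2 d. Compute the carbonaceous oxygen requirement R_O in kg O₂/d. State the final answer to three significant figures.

R_O ≈ 811 kg O₂/d

Y_obs = Y / (1 + k_d θ_c) = 0.442 / (1 + 0.0977 × 15.2) = 0.442 / 2.485 = 0.1779.
ΔS = 1210 − 16.7 = 1193 mg/L, so the substrate removal rate is 909 × 1193/1000 = 1085 kg ultimate BOD/d.
Net sludge production P_X = 0.1779 × 1085 = 192.9 kg VSS/d.
Carbonaceous O₂ demand = substrate oxidised − cell-mass equivalent = 1085 − 1.42 × 192.9 = 810.7 kg O₂/d.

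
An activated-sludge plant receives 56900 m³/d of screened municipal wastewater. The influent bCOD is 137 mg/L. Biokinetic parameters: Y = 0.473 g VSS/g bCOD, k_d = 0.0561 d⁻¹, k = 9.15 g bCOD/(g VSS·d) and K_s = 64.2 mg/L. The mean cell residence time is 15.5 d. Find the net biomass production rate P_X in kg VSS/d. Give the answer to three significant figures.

P_X ≈ 1950 kg VSS/d

From the Monod/SRT balance for a CMAS, S = K_s·(1+k_d θ_c)/[θ_c·(Y k − k_d) − 1] = 64.2 × (1 + 0.0561 × 15.5) / [15.5 × (0.473 × 9.15 − 0.0561) − 1] = 120.0 / 65.21 = 1.840 mg/L.
Y_obs = Y / (1 + k_d θ_c) = 0.473 / (1 + 0.0561 × 15.5) = 0.473 / 1.870 = 0.2530.
Substrate removed = Q·(S₀ − S) = 56900 m³/d × (137 − 1.84) g/m³ = 7.69×10^6 g/d = 7691 kg/d.
Net biomass production P_X = Y_obs × Q·(S₀ − S) = 0.2530 × 7691 = 1946 kg VSS/d.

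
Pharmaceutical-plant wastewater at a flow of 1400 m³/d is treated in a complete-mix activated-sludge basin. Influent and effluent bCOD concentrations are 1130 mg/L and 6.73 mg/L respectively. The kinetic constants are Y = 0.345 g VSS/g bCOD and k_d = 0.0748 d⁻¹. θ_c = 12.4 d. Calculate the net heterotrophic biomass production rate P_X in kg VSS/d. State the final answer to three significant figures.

P_X ≈ 281 kg VSS/d

Y_obs = Y / (1 + k_d θ_c) = 0.345 / (1 + 0.0748 × 12.4) = 0.345 / 1.928 = 0.1790.
Q·(S₀ − S) = 1400 × (1130 − 6.73) × 10⁻³ = 1573 kg/d removed.
Biomass produced: P_X = Y_obs·Q·ΔS = 0.1790 × 1573 ≈ 281.5 kg VSS/d.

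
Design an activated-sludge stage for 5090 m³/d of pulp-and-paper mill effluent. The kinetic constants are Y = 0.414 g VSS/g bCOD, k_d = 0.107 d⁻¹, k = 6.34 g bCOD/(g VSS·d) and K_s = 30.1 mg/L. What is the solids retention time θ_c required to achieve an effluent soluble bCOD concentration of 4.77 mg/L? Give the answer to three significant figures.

θ_c ≈ 3.97 d

At the target effluent, Y k S/(K_s+S) = 0.414×6.34×4.77/34.87 = 0.3591 d⁻¹.
θ_c = 1/(μ − k_d) = 1/(0.3591 − 0.107) = 1/0.2521 = 3.967 d.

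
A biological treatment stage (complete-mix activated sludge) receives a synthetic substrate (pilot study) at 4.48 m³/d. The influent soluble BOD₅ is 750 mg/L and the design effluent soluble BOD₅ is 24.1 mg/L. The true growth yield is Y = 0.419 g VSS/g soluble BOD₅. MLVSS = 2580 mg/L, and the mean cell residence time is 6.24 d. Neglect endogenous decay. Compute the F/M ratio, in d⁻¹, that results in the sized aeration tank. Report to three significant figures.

With k_d = 0 the design equation reduces to V = Y Q (S₀−S) θ_c / X = 0.419 × 4.48 × (750 − 24.1) × 6.24 / 2580 = 3.296 m³.
Food-to-microorganism ratio F/M = Q S₀ / (V X) = 4.48 × 750 / (3.296 × 2580) = 0.3952 d⁻¹.

F/M ≈ 0.395 d⁻¹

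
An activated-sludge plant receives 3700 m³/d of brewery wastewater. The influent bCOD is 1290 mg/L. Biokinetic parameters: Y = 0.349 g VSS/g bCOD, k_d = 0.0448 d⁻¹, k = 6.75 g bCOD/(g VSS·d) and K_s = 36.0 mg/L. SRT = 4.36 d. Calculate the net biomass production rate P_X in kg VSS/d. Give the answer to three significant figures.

Effluent substrate depends only on kinetics and SRT: S = K_s(1 + k_d θ_c) / [θ_c(Yk − k_d) − 1] = 36.0 × (1 + 0.0448 × 4.36) / [4.36 × (0.349 × 6.75 − 0.0448) − 1] = 43.03 / 9.076 = 4.741 mg/L.
Y_obs = Y / (1 + k_d θ_c) = 0.349 / (1 + 0.0448 × 4.36) = 0.349 / 1.195 = 0.2920.
Substrate removed = Q·(S₀ − S) = 3700 m³/d × (1290 − 4.74) g/m³ = 4.76×10^6 g/d = 4755 kg/d.
P_X = Y_obs · Q(S₀ − S) = 0.2920 × 4755 = 1388 kg VSS/d.

P_X ≈ 1390 kg VSS/d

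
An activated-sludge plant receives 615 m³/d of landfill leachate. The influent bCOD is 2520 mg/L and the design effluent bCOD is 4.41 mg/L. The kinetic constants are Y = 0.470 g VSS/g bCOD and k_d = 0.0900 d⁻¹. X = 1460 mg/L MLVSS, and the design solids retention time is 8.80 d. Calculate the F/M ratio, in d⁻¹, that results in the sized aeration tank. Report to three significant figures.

Steady-state biomass mass balance: V·X·(1 + k_d·θ_c) = Y·Q·(S₀ − S)·θ_c, so V = 0.470 × 615 × (2520 − 4.41) × 8.80 / [1460 × (1 + 0.0900 × 8.80)] = 6.4×10^6 / 2616 = 2446 m³.
F/M = Q·S₀ / (V·X) = 615 × 2520 / (2446 × 1460) = 0.4340 g bCOD·(g VSS·d)⁻¹.

F/M ≈ 0.434 d⁻¹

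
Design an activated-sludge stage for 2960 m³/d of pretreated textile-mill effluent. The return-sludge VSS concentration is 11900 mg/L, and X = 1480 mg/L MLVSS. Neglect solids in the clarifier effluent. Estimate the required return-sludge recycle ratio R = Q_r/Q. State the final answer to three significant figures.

R ≈ 0.142

Mass balance around the secondary clarifier (neglecting effluent solids): R = X / (X_r − X) = 1480 / (11900 − 1480) = 0.1420.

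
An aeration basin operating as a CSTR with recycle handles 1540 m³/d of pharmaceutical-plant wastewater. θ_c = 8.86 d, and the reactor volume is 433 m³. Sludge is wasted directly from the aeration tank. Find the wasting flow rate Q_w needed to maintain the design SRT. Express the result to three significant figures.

Q_w ≈ 48.9 m³/d

Wasting from the aeration tank: Q_w = V / θ_c = 433.0 / 8.86 = 48.87 m³/d.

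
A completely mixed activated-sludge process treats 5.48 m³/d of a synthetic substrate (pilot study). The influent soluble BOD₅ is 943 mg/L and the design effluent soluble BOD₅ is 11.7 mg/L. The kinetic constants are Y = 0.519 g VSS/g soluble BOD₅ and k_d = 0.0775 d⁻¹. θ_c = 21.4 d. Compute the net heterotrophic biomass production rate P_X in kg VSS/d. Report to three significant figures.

P_X ≈ 0.996 kg VSS/d

Y_obs = Y / (1 + k_d θ_c) = 0.519 / (1 + 0.0775 × 21.4) = 0.519 / 2.659 = 0.1952.
Q·(S₀ − S) = 5.48 × (943 − 11.7) × 10⁻³ = 5.104 kg/d removed.
P_X = Y_obs · Q(S₀ − S) = 0.1952 × 5.104 = 0.9963 kg VSS/d.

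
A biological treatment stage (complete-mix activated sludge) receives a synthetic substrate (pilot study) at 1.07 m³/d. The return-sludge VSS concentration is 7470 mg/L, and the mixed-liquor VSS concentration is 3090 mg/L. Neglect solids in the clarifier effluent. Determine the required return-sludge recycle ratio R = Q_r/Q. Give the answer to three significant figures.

R ≈ 0.705

Mass balance around the secondary clarifier (neglecting effluent solids): R = X / (X_r − X) = 3090 / (7470 − 3090) = 0.7055.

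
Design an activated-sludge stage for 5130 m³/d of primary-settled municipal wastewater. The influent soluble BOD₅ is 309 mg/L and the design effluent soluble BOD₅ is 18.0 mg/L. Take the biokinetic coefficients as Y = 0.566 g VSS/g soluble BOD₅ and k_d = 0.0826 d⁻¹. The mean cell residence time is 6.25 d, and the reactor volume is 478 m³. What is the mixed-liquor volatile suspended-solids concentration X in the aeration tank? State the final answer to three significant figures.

Solving the biomass balance for X: X = Y Q (S₀−S) θ_c / [V (1+k_d θ_c)] = 0.566 × 5130 × (309 − 18.0) × 6.25 / [478 × (1 + 0.0826 × 6.25)] = 7286 mg/L.

X ≈ 7290 mg/L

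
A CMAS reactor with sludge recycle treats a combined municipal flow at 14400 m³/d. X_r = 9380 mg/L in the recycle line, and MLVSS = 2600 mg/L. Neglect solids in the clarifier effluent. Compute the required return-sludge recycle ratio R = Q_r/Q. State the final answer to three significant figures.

R ≈ 0.383

R = Q_r/Q = X/(X_r − X) = 2600 / (9380 − 2600) = 0.3835.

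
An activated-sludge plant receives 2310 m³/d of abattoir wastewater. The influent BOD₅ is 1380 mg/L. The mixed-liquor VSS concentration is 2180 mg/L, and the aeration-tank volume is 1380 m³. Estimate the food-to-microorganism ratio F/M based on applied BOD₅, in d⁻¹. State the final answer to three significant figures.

F/M ≈ 1.06 d⁻¹

F/M = applied load / biomass = Q·S₀/(V·X) = 2310 × 1380 / (1380 × 2180) = 1.060 d⁻¹.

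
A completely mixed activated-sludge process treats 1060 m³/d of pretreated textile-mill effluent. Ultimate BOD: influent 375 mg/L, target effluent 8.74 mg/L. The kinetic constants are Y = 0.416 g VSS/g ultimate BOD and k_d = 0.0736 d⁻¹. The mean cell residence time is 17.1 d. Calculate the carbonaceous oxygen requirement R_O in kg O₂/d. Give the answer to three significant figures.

The observed yield is Y_obs = Y/(1 + k_d·θ_c) = 0.416 / (1 + 0.0736 × 17.1) = 0.416 / 2.259 = 0.1842 g VSS per g ultimate BOD removed.
Mass of ultimate BOD removed per day: Q(S₀ − S) = 1060 × 366.3 g/m³ = 388.2 kg/d.
Biomass synthesised: P_X = Y_obs × 388.2 = 71.51 kg VSS/d.
Carbonaceous O₂ demand = substrate oxidised − cell-mass equivalent = 388.2 − 1.42 × 71.51 = 286.7 kg O₂/d.

R_O ≈ 287 kg O₂/d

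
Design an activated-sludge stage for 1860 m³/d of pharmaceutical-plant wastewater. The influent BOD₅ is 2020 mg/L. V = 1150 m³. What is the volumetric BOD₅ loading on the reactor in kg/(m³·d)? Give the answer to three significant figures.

L_v ≈ 3.27 kg BOD₅/(m³·d)

L_v = Q S₀ / V = 1860 × 2020 × 10⁻³ / 1150 = 3.267 kg/(m³·d).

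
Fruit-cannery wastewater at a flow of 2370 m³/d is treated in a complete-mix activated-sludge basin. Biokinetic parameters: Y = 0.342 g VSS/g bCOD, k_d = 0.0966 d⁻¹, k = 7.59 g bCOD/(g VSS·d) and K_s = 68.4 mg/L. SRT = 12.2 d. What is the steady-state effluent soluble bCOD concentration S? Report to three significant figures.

S ≈ 5.05 mg/L

From the Monod/SRT balance for a CMAS, S = K_s·(1+k_d θ_c)/[θ_c·(Y k − k_d) − 1] = 68.4 × (1 + 0.0966 × 12.2) / [12.2 × (0.342 × 7.59 − 0.0966) − 1] = 149.0 / 29.49 = 5.053 mg/L.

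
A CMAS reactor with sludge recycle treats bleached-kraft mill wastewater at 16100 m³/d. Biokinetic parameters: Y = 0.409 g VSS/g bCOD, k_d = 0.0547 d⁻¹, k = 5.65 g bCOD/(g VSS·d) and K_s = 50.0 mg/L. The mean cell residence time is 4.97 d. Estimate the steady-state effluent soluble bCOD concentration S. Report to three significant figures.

S ≈ 6.23 mg/L

For a completely mixed reactor with recycle the Lawrence–McCarty relation gives S = K_s·(1 + k_d·θ_c) / [θ_c·(Y·k − k_d) − 1] = 50.0 × (1 + 0.0547 × 4.97) / [4.97 × (0.409 × 5.65 − 0.0547) − 1] = 63.59 / 10.21 = 6.227 mg/L.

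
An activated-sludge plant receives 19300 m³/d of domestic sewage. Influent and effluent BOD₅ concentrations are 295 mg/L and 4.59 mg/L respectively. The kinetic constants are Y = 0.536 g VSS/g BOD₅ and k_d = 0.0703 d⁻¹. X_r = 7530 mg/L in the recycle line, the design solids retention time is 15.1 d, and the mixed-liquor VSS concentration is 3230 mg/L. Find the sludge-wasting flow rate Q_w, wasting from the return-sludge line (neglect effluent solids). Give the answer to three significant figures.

Rearranging the biomass balance for a CMAS with decay, V = Y·Q·ΔS·θ_c / [X·(1+k_d θ_c)] = 0.536 × 19300 × (295 − 4.59) × 15.1 / [3230 × (1 + 0.0703 × 15.1)] = 4.54×10^7 / 6659 = 6813 m³.
Q_w = (V·X)/(θ_c X_r) = 6813 × 3230 / (15.1 × 7530) = 193.5 m³/d.

Q_w ≈ 194 m³/d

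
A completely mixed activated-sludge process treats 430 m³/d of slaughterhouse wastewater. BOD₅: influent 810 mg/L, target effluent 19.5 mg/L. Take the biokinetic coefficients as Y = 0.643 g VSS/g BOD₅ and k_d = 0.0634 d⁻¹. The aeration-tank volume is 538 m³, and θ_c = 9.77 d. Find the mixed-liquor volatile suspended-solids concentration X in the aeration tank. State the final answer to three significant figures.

X ≈ 2450 mg/L

Solving the biomass balance for X: X = Y Q (S₀−S) θ_c / [V (1+k_d θ_c)] = 0.643 × 430 × (810 − 19.5) × 9.77 / [538 × (1 + 0.0634 × 9.77)] = 2451 mg/L.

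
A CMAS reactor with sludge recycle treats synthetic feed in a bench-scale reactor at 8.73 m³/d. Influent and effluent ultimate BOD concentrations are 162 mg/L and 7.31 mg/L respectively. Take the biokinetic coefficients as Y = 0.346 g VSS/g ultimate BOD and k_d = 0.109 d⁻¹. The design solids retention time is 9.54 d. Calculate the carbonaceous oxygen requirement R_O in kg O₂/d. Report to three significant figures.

Observed yield with endogenous decay: Y_obs = Y / (1 + k_d·θ_c) = 0.346 / (1 + 0.109 × 9.54) = 0.346 / 2.040 = 0.1696 g VSS/g ultimate BOD.
Substrate removed = Q·(S₀ − S) = 8.73 m³/d × (162 − 7.31) g/m³ = 1.35×10^3 g/d = 1.350 kg/d.
P_X = Y_obs·Q·(S₀ − S) = 0.1696 × 1.350 = 0.2291 kg VSS/d.
R_O = Q·(S₀ − S) − 1.42·P_X = 1.350 − 1.42 × 0.2291 = 1.025 kg O₂/d.

R_O ≈ 1.03 kg O₂/d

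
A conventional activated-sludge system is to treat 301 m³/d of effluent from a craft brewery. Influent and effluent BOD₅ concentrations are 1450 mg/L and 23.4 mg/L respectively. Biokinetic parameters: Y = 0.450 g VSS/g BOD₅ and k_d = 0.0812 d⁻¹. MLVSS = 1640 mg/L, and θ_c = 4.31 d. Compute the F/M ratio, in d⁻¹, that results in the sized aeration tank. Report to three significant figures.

Rearranging the biomass balance for a CMAS with decay, V = Y·Q·ΔS·θ_c / [X·(1+k_d θ_c)] = 0.450 × 301 × (1450 − 23.4) × 4.31 / [1640 × (1 + 0.0812 × 4.31)] = 8.33×10^5 / 2214 = 376.2 m³.
F/M = Q·S₀ / (V·X) = 301 × 1450 / (376.2 × 1640) = 0.7075 g BOD₅·(g VSS·d)⁻¹.

F/M ≈ 0.707 d⁻¹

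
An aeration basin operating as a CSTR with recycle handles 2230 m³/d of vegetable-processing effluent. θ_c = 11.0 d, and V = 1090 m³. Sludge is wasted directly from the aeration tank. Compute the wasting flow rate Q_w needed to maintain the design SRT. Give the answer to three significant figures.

Q_w ≈ 99.1 m³/d

For wasting at MLVSS concentration, Q_w = V/θ_c = 1090/11.0 = 99.09 m³/d.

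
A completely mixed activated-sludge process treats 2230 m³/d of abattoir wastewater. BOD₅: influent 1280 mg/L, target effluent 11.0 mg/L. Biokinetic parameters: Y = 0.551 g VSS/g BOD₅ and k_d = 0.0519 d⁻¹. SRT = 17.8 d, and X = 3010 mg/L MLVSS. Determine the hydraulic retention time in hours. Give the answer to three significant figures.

From the SRT design equation V = Y Q (S₀−S) θ_c / [X (1 + k_d θ_c)] = 0.551 × 2230 × (1280 − 11.0) × 17.8 / [3010 × (1 + 0.0519 × 17.8)] = 2.78×10^7 / 5791 = 4793 m³.
Hydraulic retention time τ = V/Q = 4793 / 2230 = 2.149 d = 51.58 h.

τ ≈ 51.6 h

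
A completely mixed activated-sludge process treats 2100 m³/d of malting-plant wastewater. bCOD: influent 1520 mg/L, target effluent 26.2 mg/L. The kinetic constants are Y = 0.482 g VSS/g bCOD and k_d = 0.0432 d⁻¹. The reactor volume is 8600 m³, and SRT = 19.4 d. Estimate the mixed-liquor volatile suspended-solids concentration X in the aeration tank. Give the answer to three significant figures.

X ≈ 1860 mg/L

X = Y·Q·ΔS·θ_c / [V·(1 + k_d θ_c)] = 0.482 × 2100 × (1520 − 26.2) × 19.4 / [8600 × (1 + 0.0432 × 19.4)] = 1856 mg/L.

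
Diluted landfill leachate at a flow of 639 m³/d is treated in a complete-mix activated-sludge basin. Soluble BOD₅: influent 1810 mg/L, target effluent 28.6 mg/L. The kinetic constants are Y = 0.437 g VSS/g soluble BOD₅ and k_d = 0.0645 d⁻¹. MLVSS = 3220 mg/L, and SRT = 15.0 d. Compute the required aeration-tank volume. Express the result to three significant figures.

Rearranging the biomass balance for a CMAS with decay, V = Y·Q·ΔS·θ_c / [X·(1+k_d θ_c)] = 0.437 × 639 × (1810 − 28.6) × 15.0 / [3220 × (1 + 0.0645 × 15.0)] = 7.46×10^6 / 6335 = 1178 m³.

V ≈ 1180 m³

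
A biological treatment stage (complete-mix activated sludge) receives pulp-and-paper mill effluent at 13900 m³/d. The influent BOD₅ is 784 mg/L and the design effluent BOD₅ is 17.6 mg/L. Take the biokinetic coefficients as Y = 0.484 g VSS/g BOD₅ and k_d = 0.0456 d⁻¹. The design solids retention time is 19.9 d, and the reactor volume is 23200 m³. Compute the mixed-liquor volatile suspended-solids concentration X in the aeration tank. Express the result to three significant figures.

From V·X·(1 + k_d·θ_c) = Y·Q·(S₀ − S)·θ_c: X = 0.484 × 13900 × (784 − 17.6) × 19.9 / [23200 × (1 + 0.0456 × 19.9)] = 2319 mg/L.

X ≈ 2320 mg/L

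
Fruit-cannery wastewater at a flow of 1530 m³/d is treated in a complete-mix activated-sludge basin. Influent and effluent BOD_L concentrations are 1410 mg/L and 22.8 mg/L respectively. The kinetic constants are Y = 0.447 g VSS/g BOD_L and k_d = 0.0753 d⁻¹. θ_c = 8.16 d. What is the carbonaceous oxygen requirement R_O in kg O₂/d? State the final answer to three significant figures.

R_O ≈ 1290 kg O₂/d

The observed yield is Y_obs = Y/(1 + k_d·θ_c) = 0.447 / (1 + 0.0753 × 8.16) = 0.447 / 1.614 = 0.2769 g VSS per g BOD_L removed.
Q·(S₀ − S) = 1530 × (1410 − 22.8) × 10⁻³ = 2122 kg/d removed.
Net sludge production P_X = 0.2769 × 2122 = 587.6 kg VSS/d.
R_O = Q·(S₀ − S) − 1.42·P_X = 2122 − 1.42 × 587.6 = 1288 kg O₂/d.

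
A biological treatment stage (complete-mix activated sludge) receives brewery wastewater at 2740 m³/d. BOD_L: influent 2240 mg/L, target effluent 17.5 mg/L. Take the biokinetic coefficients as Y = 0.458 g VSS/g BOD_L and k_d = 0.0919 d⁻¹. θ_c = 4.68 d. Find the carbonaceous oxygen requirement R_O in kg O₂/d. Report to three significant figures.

R_O ≈ 3320 kg O₂/d

Y_obs = Y / (1 + k_d θ_c) = 0.458 / (1 + 0.0919 × 4.68) = 0.458 / 1.430 = 0.3203.
Q·(S₀ − S) = 2740 × (2240 − 17.5) × 10⁻³ = 6090 kg/d removed.
Biomass synthesised: P_X = Y_obs × 6090 = 1950 kg VSS/d.
Carbonaceous O₂ demand = substrate oxidised − cell-mass equivalent = 6090 − 1.42 × 1950 = 3320 kg O₂/d.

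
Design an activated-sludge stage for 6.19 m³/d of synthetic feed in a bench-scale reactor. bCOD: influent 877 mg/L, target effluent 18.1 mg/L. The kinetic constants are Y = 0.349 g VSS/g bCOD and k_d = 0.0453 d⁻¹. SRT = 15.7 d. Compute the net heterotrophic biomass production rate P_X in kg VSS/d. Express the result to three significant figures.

Y_obs = Y / (1 + k_d θ_c) = 0.349 / (1 + 0.0453 × 15.7) = 0.349 / 1.711 = 0.2039.
ΔS = 877 − 18.1 = 858.9 mg/L, so the substrate removal rate is 6.19 × 858.9/1000 = 5.317 kg bCOD/d.
Biomass produced: P_X = Y_obs·Q·ΔS = 0.2039 × 5.317 ≈ 1.084 kg VSS/d.

P_X ≈ 1.08 kg VSS/d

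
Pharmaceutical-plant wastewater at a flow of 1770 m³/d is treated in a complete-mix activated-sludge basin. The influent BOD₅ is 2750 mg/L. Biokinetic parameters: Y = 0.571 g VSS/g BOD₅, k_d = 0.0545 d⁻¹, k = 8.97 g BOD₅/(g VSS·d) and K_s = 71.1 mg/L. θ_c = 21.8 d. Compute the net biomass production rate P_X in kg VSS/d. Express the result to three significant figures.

Effluent substrate depends only on kinetics and SRT: S = K_s(1 + k_d θ_c) / [θ_c(Yk − k_d) − 1] = 71.1 × (1 + 0.0545 × 21.8) / [21.8 × (0.571 × 8.97 − 0.0545) − 1] = 155.6 / 109.5 = 1.421 mg/L.
Y_obs = Y / (1 + k_d θ_c) = 0.571 / (1 + 0.0545 × 21.8) = 0.571 / 2.188 = 0.2610.
ΔS = 2750 − 1.42 = 2749 mg/L, so the substrate removal rate is 1770 × 2749/1000 = 4865 kg BOD₅/d.
Biomass produced: P_X = Y_obs·Q·ΔS = 0.2610 × 4865 ≈ 1270 kg VSS/d.

P_X ≈ 1270 kg VSS/d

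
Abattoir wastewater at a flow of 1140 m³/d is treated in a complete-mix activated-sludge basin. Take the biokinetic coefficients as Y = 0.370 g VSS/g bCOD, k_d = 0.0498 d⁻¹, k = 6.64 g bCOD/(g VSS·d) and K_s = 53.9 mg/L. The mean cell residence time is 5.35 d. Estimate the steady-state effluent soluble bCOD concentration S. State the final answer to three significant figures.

For a completely mixed reactor with recycle the Lawrence–McCarty relation gives S = K_s·(1 + k_d·θ_c) / [θ_c·(Y·k − k_d) − 1] = 53.9 × (1 + 0.0498 × 5.35) / [5.35 × (0.370 × 6.64 − 0.0498) − 1] = 68.26 / 11.88 = 5.747 mg/L.

S ≈ 5.75 mg/L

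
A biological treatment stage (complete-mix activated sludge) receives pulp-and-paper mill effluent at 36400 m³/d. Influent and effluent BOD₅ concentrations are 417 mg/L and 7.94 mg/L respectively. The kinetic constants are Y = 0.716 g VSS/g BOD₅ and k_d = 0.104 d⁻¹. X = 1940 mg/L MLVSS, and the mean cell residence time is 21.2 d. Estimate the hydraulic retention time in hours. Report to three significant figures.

Steady-state biomass mass balance: V·X·(1 + k_d·θ_c) = Y·Q·(S₀ − S)·θ_c, so V = 0.716 × 36400 × (417 − 7.94) × 21.2 / [1940 × (1 + 0.104 × 21.2)] = 2.26×10^8 / 6217 = 36353 m³.
τ = V/Q = 36353/36400 = 0.9987 d, or 23.97 h.

τ ≈ 24.0 h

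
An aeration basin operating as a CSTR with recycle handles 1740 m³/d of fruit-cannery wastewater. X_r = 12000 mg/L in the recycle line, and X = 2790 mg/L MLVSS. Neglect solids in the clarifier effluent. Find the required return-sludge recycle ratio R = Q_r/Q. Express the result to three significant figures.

R = Q_r/Q = X/(X_r − X) = 2790 / (12000 − 2790) = 0.3029.

R ≈ 0.303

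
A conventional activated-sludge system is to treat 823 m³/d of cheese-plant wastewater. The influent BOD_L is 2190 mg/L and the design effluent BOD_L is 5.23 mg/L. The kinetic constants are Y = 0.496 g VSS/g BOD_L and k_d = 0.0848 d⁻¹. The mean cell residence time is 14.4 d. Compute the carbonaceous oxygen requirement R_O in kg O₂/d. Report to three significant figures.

Correct the yield for decay: Y_obs = Y/(1 + k_d θ_c) = 0.496 / (1 + 0.0848 × 14.4) = 0.496 / 2.221 = 0.2233.
Mass of BOD_L removed per day: Q(S₀ − S) = 823 × 2185 g/m³ = 1798 kg/d.
Net sludge production P_X = 0.2233 × 1798 = 401.5 kg VSS/d.
Carbonaceous O₂ demand = substrate oxidised − cell-mass equivalent = 1798 − 1.42 × 401.5 = 1228 kg O₂/d.

R_O ≈ 1230 kg O₂/d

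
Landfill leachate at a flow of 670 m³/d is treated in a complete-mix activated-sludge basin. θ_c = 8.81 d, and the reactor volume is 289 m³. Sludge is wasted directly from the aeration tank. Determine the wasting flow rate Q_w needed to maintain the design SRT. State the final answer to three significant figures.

For wasting at MLVSS concentration, Q_w = V/θ_c = 289.0/8.81 = 32.80 m³/d.

Q_w ≈ 32.8 m³/d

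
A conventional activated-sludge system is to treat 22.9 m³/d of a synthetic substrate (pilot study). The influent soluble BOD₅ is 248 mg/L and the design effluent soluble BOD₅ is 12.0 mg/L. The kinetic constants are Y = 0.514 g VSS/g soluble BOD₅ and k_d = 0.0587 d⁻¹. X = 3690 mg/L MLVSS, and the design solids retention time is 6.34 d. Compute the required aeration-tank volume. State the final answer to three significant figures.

V ≈ 3.48 m³

Rearranging the biomass balance for a CMAS with decay, V = Y·Q·ΔS·θ_c / [X·(1+k_d θ_c)] = 0.514 × 22.9 × (248 − 12.0) × 6.34 / [3690 × (1 + 0.0587 × 6.34)] = 1.76×10^4 / 5063 = 3.478 m³.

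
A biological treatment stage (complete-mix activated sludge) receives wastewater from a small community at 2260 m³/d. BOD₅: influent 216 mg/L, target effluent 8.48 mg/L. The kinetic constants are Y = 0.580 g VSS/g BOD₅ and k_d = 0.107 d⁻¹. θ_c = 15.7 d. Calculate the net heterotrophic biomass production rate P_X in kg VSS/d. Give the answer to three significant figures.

P_X ≈ 102 kg VSS/d

The observed yield is Y_obs = Y/(1 + k_d·θ_c) = 0.580 / (1 + 0.107 × 15.7) = 0.580 / 2.680 = 0.2164 g VSS per g BOD₅ removed.
Substrate removed = Q·(S₀ − S) = 2260 m³/d × (216 − 8.48) g/m³ = 4.69×10^5 g/d = 469.0 kg/d.
Biomass produced: P_X = Y_obs·Q·ΔS = 0.2164 × 469.0 ≈ 101.5 kg VSS/d.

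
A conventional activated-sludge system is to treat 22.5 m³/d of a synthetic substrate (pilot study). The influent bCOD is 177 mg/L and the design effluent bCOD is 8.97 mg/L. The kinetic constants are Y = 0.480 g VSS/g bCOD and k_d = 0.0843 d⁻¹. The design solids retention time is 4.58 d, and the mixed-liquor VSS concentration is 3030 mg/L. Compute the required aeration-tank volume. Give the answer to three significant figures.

From the SRT design equation V = Y Q (S₀−S) θ_c / [X (1 + k_d θ_c)] = 0.480 × 22.5 × (177 − 8.97) × 4.58 / [3030 × (1 + 0.0843 × 4.58)] = 8.31×10^3 / 4200 = 1.979 m³.

V ≈ 1.98 m³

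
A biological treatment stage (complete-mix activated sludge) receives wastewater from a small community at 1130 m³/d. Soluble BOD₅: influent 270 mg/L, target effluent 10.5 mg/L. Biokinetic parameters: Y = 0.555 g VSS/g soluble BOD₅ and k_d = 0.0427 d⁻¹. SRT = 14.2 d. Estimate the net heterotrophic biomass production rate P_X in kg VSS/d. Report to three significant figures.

Observed yield with endogenous decay: Y_obs = Y / (1 + k_d·θ_c) = 0.555 / (1 + 0.0427 × 14.2) = 0.555 / 1.606 = 0.3455 g VSS/g soluble BOD₅.
Q·(S₀ − S) = 1130 × (270 − 10.5) × 10⁻³ = 293.2 kg/d removed.
Biomass produced: P_X = Y_obs·Q·ΔS = 0.3455 × 293.2 ≈ 101.3 kg VSS/d.

P_X ≈ 101 kg VSS/d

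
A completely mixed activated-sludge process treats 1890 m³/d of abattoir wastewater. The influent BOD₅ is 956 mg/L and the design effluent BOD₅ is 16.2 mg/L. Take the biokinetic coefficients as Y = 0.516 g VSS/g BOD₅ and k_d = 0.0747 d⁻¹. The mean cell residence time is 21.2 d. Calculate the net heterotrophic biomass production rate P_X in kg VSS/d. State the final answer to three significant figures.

Correct the yield for decay: Y_obs = Y/(1 + k_d θ_c) = 0.516 / (1 + 0.0747 × 21.2) = 0.516 / 2.584 = 0.1997.
Substrate removed = Q·(S₀ − S) = 1890 m³/d × (956 − 16.2) g/m³ = 1.78×10^6 g/d = 1776 kg/d.
Biomass produced: P_X = Y_obs·Q·ΔS = 0.1997 × 1776 ≈ 354.7 kg VSS/d.

P_X ≈ 355 kg VSS/d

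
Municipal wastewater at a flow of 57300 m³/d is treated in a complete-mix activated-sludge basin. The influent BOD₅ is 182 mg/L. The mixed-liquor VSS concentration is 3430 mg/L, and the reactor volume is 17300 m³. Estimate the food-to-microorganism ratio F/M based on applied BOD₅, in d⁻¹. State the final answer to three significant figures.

F/M ≈ 0.176 d⁻¹

F/M = Q·S₀ / (V·X) = 57300 × 182 / (17300 × 3430) = 0.1757 g BOD₅·(g VSS·d)⁻¹.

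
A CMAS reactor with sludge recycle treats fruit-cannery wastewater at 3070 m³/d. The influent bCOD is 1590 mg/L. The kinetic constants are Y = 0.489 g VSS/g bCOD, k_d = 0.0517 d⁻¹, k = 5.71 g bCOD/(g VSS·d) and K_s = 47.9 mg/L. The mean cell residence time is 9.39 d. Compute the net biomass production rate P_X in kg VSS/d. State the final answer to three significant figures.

Effluent substrate depends only on kinetics and SRT: S = K_s(1 + k_d θ_c) / [θ_c(Yk − k_d) − 1] = 47.9 × (1 + 0.0517 × 9.39) / [9.39 × (0.489 × 5.71 − 0.0517) − 1] = 71.15 / 24.73 = 2.877 mg/L.
Observed yield with endogenous decay: Y_obs = Y / (1 + k_d·θ_c) = 0.489 / (1 + 0.0517 × 9.39) = 0.489 / 1.485 = 0.3292 g VSS/g bCOD.
Mass of bCOD removed per day: Q(S₀ − S) = 3070 × 1587 g/m³ = 4872 kg/d.
So the net sludge growth is P_X = 0.3292 × 4872 = 1604 kg VSS/d.

P_X ≈ 1600 kg VSS/d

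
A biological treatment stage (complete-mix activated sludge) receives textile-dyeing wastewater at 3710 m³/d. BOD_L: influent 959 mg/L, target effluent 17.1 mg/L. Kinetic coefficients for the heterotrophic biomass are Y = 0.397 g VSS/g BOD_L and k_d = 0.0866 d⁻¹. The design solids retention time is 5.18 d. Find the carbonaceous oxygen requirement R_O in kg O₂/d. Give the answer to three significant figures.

R_O ≈ 2130 kg O₂/d

Correct the yield for decay: Y_obs = Y/(1 + k_d θ_c) = 0.397 / (1 + 0.0866 × 5.18) = 0.397 / 1.449 = 0.2741.
Mass of BOD_L removed per day: Q(S₀ − S) = 3710 × 941.9 g/m³ = 3494 kg/d.
P_X = Y_obs·Q·(S₀ − S) = 0.2741 × 3494 = 957.7 kg VSS/d.
R_O = Q·(S₀ − S) − 1.42·P_X = 3494 − 1.42 × 957.7 = 2135 kg O₂/d.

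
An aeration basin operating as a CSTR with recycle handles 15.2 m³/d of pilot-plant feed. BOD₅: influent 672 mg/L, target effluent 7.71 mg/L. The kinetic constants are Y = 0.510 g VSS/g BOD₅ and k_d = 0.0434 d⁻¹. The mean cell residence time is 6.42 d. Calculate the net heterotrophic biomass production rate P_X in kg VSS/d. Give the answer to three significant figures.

The observed yield is Y_obs = Y/(1 + k_d·θ_c) = 0.510 / (1 + 0.0434 × 6.42) = 0.510 / 1.279 = 0.3989 g VSS per g BOD₅ removed.
ΔS = 672 − 7.71 = 664.3 mg/L, so the substrate removal rate is 15.2 × 664.3/1000 = 10.10 kg BOD₅/d.
So the net sludge growth is P_X = 0.3989 × 10.10 = 4.027 kg VSS/d.

P_X ≈ 4.03 kg VSS/d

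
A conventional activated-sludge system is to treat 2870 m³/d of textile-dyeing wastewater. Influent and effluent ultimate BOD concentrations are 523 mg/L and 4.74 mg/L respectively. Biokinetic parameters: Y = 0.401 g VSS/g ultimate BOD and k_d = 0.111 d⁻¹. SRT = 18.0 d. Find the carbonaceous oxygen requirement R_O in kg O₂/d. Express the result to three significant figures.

R_O ≈ 1200 kg O₂/d

The observed yield is Y_obs = Y/(1 + k_d·θ_c) = 0.401 / (1 + 0.111 × 18.0) = 0.401 / 2.998 = 0.1338 g VSS per g ultimate BOD removed.
ΔS = 523 − 4.74 = 518.3 mg/L, so the substrate removal rate is 2870 × 518.3/1000 = 1487 kg ultimate BOD/d.
Biomass synthesised: P_X = Y_obs × 1487 = 198.9 kg VSS/d.
R_O = Q·(S₀ − S) − 1.42·P_X = 1487 − 1.42 × 198.9 = 1205 kg O₂/d.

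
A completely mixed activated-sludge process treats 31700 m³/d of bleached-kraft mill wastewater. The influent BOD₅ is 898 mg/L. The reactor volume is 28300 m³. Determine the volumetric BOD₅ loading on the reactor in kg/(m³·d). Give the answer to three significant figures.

L_v ≈ 1.01 kg BOD₅/(m³·d)

Volumetric loading L_v = Q·S₀ / V = 31700 × 898 g/m³ / 28300 m³ = 1006 g/(m³·d) = 1.006 kg BOD₅/(m³·d).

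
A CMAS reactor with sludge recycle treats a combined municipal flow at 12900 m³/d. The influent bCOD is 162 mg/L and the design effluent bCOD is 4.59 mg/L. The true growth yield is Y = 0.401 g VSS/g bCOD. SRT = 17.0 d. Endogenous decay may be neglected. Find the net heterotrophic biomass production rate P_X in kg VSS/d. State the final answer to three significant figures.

P_X ≈ 814 kg VSS/d

No decay correction is needed, so Y_obs = Y = 0.401.
Substrate removed = Q·(S₀ − S) = 12900 m³/d × (162 − 4.59) g/m³ = 2.03×10^6 g/d = 2031 kg/d.
So the net sludge growth is P_X = 0.4010 × 2031 = 814.3 kg VSS/d.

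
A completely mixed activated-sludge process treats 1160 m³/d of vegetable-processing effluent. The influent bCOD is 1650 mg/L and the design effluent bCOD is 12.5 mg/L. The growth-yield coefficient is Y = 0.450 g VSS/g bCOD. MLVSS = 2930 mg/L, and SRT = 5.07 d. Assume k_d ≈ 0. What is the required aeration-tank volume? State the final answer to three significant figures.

V·X = Y·Q·ΔS·θ_c gives V = 0.450 × 1160 × (1650 − 12.5) × 5.07 / 2930 = 1479 m³.

V ≈ 1480 m³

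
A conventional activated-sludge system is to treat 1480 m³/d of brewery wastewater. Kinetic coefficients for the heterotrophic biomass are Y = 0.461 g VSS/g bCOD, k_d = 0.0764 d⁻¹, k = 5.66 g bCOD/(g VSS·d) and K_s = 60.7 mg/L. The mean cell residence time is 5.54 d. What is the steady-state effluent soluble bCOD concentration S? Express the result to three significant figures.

From the Monod/SRT balance for a CMAS, S = K_s·(1+k_d θ_c)/[θ_c·(Y k − k_d) − 1] = 60.7 × (1 + 0.0764 × 5.54) / [5.54 × (0.461 × 5.66 − 0.0764) − 1] = 86.39 / 13.03 = 6.629 mg/L.

S ≈ 6.63 mg/L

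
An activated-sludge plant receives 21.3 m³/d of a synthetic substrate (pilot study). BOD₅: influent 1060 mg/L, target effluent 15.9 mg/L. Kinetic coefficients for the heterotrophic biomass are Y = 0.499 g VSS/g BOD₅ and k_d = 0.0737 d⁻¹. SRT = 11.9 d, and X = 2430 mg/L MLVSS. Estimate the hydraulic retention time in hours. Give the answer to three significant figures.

Steady-state biomass mass balance: V·X·(1 + k_d·θ_c) = Y·Q·(S₀ − S)·θ_c, so V = 0.499 × 21.3 × (1060 − 15.9) × 11.9 / [2430 × (1 + 0.0737 × 11.9)] = 1.32×10^5 / 4561 = 28.95 m³.
τ = V/Q = 28.95/21.3 = 1.359 d, or 32.62 h.

τ ≈ 32.6 h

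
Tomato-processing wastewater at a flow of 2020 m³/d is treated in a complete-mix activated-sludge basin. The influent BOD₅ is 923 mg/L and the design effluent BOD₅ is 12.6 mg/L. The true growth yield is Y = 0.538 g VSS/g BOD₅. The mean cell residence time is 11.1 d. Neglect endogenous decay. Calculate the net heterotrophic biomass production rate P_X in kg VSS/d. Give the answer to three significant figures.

P_X ≈ 989 kg VSS/d

Since k_d ≈ 0, Y_obs = Y = 0.538 g VSS/g BOD₅.
Substrate removed = Q·(S₀ − S) = 2020 m³/d × (923 − 12.6) g/m³ = 1.84×10^6 g/d = 1839 kg/d.
So the net sludge growth is P_X = 0.5380 × 1839 = 989.4 kg VSS/d.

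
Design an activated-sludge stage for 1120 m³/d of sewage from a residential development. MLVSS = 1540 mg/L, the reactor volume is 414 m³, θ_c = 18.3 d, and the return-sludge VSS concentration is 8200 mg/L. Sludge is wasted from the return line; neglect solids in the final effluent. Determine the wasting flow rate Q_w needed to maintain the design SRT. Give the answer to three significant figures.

θ_c = V·X/(Q_w·X_r) when wasting from the recycle, so Q_w = V·X/(θ_c·X_r) = 414.0 × 1540 / (18.3 × 8200) = 4.249 m³/d.

Q_w ≈ 4.25 m³/d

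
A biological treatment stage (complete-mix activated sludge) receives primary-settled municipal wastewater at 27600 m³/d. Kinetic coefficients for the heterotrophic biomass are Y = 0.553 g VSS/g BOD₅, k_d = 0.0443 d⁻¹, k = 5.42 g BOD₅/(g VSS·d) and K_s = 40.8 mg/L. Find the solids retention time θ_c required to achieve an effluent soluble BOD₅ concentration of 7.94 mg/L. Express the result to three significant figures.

Specific growth rate at S = 7.94 mg/L: μ = YkS/(K_s+S) = 0.553·5.42·7.94/(40.8+7.94) = 0.4883 d⁻¹.
1/θ_c = 0.4883 − 0.0443 = 0.4440 d⁻¹, so θ_c = 2.252 d.

θ_c ≈ 2.25 d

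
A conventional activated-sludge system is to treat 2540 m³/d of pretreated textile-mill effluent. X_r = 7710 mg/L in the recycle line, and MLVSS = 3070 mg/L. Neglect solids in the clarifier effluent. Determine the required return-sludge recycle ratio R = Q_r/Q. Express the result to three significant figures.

R ≈ 0.662

R = Q_r/Q = X/(X_r − X) = 3070 / (7710 − 3070) = 0.6616.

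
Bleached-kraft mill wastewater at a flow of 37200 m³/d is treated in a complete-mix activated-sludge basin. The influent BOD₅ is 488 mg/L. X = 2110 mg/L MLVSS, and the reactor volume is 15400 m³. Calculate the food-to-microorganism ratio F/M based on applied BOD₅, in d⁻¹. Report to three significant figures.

F/M ≈ 0.559 d⁻¹

F/M = Q·S₀ / (V·X) = 37200 × 488 / (15400 × 2110) = 0.5587 g BOD₅·(g VSS·d)⁻¹.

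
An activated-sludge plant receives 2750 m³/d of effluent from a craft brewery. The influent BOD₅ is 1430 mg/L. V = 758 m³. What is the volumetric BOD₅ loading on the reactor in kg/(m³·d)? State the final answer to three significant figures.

L_v ≈ 5.19 kg BOD₅/(m³·d)

Applied BOD₅ load per unit volume = Q·S₀/V = (2750 × 1430/1000)/758.0 = 5.188 kg BOD₅·m⁻³·d⁻¹.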